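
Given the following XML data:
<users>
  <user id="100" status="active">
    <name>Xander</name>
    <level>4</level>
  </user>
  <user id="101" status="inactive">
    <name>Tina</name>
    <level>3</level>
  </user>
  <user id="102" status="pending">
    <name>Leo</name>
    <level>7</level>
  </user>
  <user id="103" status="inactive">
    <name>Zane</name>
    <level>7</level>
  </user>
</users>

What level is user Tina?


Finding user: Tina
<level>3</level>

ANSWER: 3


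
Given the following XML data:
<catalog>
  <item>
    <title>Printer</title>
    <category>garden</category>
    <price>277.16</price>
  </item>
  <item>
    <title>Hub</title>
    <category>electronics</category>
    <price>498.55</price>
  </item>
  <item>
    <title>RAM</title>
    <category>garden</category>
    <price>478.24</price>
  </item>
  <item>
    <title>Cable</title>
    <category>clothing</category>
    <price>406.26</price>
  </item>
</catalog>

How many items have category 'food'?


Scanning <item> elements for <category>food</category>:
Count: 0

ANSWER: 0


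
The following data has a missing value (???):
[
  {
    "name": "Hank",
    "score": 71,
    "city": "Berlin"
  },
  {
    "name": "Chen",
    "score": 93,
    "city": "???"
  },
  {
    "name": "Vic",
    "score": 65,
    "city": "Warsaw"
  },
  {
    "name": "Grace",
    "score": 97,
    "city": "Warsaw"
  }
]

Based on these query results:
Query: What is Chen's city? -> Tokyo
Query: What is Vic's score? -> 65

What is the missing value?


The missing value is Chen's city
From query: Chen's city = Tokyo

ANSWER: Tokyo


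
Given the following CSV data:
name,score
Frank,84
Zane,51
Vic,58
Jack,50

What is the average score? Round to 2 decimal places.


Scores: 84, 51, 58, 50
Sum = 243
Count = 4
Average = 243 / 4 = 60.75

ANSWER: 60.75


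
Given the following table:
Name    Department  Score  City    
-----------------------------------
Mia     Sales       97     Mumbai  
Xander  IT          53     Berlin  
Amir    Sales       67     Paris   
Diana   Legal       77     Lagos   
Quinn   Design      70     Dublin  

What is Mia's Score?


Row 1: Mia
Score = 97

ANSWER: 97


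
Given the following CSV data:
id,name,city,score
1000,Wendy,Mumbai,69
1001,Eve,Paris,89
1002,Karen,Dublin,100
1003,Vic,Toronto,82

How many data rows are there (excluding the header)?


Counting rows (excluding header):
Header: id,name,city,score
Data rows: 4

ANSWER: 4


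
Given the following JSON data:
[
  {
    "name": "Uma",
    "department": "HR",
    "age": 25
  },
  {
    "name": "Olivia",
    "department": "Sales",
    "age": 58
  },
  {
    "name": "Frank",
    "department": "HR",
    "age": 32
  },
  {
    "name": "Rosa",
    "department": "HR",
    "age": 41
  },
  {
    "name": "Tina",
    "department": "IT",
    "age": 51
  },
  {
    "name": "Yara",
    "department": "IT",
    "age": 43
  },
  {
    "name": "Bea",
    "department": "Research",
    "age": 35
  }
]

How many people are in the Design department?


Scanning records for department = Design
  No matches found
Count: 0

ANSWER: 0


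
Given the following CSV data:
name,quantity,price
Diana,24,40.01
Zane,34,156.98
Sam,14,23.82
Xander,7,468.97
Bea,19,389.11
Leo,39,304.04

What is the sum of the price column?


Values in 'price' column:
  Row 1: 40.01
  Row 2: 156.98
  Row 3: 23.82
  Row 4: 468.97
  Row 5: 389.11
  Row 6: 304.04
Sum = 40.01 + 156.98 + 23.82 + 468.97 + 389.11 + 304.04 = 1382.93

ANSWER: 1382.93


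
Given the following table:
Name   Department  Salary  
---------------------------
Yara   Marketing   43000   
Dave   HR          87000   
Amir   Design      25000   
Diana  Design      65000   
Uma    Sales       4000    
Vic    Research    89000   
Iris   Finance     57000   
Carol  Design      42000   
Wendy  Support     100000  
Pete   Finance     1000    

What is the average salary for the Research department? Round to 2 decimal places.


Research department members:
  Vic: 89000
Sum = 89000
Count = 1
Average = 89000 / 1 = 89000.00

ANSWER: 89000.00


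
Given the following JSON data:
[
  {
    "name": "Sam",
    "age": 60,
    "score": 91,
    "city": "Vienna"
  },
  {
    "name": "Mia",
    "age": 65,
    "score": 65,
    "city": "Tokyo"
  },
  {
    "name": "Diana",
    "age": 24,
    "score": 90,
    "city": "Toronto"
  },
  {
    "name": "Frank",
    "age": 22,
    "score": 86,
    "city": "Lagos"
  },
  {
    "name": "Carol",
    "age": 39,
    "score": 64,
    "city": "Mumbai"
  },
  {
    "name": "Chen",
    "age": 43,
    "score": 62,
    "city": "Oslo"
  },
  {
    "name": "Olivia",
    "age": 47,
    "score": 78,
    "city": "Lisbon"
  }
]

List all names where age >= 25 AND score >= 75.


Checking both conditions:
  Sam (age=60, score=91) -> YES
  Mia (age=65, score=65) -> no
  Diana (age=24, score=90) -> no
  Frank (age=22, score=86) -> no
  Carol (age=39, score=64) -> no
  Chen (age=43, score=62) -> no
  Olivia (age=47, score=78) -> YES


ANSWER: Sam, Olivia


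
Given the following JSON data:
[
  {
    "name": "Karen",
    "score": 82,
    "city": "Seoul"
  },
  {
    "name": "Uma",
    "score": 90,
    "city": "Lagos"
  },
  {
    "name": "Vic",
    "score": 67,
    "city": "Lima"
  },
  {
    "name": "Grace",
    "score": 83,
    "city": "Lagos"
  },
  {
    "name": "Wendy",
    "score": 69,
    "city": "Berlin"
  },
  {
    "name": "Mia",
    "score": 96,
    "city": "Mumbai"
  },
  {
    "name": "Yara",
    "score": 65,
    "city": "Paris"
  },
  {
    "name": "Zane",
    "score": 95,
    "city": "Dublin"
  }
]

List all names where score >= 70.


Filtering records where score >= 70:
  Karen (score=82) -> YES
  Uma (score=90) -> YES
  Vic (score=67) -> no
  Grace (score=83) -> YES
  Wendy (score=69) -> no
  Mia (score=96) -> YES
  Yara (score=65) -> no
  Zane (score=95) -> YES


ANSWER: Karen, Uma, Grace, Mia, Zane


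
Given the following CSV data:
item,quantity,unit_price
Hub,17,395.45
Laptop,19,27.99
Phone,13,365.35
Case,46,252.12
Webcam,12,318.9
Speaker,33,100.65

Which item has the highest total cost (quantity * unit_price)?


Computing row totals:
  Hub: 6722.65
  Laptop: 531.81
  Phone: 4749.55
  Case: 11597.52
  Webcam: 3826.8
  Speaker: 3321.45
Maximum: Case (11597.52)

ANSWER: Case


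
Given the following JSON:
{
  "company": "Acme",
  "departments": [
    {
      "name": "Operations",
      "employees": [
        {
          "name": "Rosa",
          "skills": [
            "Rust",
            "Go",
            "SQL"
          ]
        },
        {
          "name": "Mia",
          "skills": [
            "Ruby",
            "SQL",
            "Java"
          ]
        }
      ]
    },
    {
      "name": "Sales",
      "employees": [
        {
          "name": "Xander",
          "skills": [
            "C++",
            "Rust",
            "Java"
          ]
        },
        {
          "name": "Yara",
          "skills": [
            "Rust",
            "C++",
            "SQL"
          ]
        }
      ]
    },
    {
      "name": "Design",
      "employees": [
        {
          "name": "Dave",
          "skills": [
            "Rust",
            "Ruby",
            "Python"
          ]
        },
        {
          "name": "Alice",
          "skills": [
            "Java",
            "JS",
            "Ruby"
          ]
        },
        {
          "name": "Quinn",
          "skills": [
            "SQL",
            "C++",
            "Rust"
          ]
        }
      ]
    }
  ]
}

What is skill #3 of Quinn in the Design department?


Path: departments[2].employees[2].skills[2]
Value: Rust

ANSWER: Rust


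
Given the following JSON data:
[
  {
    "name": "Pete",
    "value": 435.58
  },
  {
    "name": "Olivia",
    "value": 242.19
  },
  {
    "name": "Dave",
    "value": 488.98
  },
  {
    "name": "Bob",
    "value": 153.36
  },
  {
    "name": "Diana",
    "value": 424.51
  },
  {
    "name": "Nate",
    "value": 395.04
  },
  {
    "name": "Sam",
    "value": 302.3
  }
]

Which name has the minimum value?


Comparing values:
  Pete: 435.58
  Olivia: 242.19
  Dave: 488.98
  Bob: 153.36
  Diana: 424.51
  Nate: 395.04
  Sam: 302.3
Minimum: Bob (153.36)

ANSWER: Bob


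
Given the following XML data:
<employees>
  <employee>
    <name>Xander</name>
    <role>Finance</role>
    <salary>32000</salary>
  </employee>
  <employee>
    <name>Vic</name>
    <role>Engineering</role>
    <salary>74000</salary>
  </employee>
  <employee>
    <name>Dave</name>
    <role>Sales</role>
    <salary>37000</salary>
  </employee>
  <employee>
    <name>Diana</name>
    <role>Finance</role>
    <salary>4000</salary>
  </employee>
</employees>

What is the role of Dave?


Searching for <employee> with <name>Dave</name>
Found at position 3
<role>Sales</role>

ANSWER: Sales


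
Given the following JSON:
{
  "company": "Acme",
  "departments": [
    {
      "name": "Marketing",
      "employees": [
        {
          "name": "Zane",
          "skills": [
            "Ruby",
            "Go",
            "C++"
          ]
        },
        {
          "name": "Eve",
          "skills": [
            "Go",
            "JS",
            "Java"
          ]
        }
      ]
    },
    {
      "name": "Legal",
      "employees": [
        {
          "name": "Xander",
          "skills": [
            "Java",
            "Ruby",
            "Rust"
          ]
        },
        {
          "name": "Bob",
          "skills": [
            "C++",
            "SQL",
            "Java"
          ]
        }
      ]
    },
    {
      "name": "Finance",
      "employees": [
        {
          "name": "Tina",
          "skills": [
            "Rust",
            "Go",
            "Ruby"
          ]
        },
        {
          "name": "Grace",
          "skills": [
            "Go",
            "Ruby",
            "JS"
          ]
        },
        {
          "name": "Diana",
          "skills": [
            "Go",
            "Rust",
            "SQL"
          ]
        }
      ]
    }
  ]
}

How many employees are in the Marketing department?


Path: departments[0].employees
Count: 2

ANSWER: 2


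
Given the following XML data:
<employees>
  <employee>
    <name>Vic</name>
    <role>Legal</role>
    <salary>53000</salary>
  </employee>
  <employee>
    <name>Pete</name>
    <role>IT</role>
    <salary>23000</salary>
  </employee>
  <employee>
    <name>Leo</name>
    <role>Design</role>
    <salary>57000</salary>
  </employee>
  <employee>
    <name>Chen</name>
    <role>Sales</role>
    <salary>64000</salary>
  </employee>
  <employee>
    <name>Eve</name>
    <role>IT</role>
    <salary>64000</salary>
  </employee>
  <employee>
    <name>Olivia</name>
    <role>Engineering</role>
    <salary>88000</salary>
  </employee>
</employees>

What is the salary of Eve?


Searching for <employee> with <name>Eve</name>
Found at position 5
<salary>64000</salary>

ANSWER: 64000


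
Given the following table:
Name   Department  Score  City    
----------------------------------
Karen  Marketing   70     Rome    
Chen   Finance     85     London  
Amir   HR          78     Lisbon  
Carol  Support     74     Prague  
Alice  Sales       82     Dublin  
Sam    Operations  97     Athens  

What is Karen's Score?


Row 1: Karen
Score = 70

ANSWER: 70


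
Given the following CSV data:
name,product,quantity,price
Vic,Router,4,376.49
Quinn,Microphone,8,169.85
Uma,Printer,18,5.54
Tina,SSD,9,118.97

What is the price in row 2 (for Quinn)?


Row 2: Quinn
Column 'price' = 169.85

ANSWER: 169.85


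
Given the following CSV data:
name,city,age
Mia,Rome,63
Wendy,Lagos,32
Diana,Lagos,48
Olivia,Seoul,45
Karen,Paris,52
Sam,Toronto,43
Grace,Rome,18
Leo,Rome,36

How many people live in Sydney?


Scanning city column for 'Sydney':
Total matches: 0

ANSWER: 0


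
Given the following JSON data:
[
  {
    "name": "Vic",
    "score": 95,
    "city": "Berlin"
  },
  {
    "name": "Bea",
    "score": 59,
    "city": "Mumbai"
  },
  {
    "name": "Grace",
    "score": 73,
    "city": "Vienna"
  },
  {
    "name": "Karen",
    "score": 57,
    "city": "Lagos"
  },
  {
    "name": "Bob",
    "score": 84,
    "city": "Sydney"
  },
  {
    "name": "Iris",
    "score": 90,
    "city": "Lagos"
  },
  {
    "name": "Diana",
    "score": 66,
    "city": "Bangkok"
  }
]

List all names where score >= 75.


Filtering records where score >= 75:
  Vic (score=95) -> YES
  Bea (score=59) -> no
  Grace (score=73) -> no
  Karen (score=57) -> no
  Bob (score=84) -> YES
  Iris (score=90) -> YES
  Diana (score=66) -> no


ANSWER: Vic, Bob, Iris


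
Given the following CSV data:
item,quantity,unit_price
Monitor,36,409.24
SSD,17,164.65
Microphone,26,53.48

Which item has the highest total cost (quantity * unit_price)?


Computing row totals:
  Monitor: 14732.64
  SSD: 2799.05
  Microphone: 1390.48
Maximum: Monitor (14732.64)

ANSWER: Monitor


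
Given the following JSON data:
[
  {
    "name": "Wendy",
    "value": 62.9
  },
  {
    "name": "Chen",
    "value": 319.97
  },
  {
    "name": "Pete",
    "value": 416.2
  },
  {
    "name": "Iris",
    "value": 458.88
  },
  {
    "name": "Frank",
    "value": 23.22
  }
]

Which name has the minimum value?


Comparing values:
  Wendy: 62.9
  Chen: 319.97
  Pete: 416.2
  Iris: 458.88
  Frank: 23.22
Minimum: Frank (23.22)

ANSWER: Frank


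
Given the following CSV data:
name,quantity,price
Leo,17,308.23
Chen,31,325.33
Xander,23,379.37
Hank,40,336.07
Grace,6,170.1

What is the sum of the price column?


Values in 'price' column:
  Row 1: 308.23
  Row 2: 325.33
  Row 3: 379.37
  Row 4: 336.07
  Row 5: 170.1
Sum = 308.23 + 325.33 + 379.37 + 336.07 + 170.1 = 1519.1

ANSWER: 1519.1


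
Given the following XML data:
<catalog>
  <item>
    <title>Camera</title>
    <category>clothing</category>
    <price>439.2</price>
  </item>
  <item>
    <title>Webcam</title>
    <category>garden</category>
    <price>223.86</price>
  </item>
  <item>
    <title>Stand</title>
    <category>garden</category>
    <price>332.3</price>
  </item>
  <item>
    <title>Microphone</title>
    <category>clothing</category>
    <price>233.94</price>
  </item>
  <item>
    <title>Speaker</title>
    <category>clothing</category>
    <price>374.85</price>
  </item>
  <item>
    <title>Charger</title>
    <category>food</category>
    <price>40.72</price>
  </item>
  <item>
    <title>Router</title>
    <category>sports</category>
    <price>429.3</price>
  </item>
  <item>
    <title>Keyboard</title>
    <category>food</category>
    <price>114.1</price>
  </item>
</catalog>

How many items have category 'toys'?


Scanning <item> elements for <category>toys</category>:
Count: 0

ANSWER: 0


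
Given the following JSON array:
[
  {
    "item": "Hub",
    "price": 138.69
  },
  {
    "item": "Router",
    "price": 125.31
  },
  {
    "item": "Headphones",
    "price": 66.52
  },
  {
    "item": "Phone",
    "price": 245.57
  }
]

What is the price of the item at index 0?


Array index 0 -> Hub
price = 138.69

ANSWER: 138.69


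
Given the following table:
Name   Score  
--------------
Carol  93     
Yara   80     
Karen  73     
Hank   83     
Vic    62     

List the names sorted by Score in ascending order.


Sorting by Score (ascending):
  Vic: 62
  Karen: 73
  Yara: 80
  Hank: 83
  Carol: 93


ANSWER: Vic, Karen, Yara, Hank, Carol


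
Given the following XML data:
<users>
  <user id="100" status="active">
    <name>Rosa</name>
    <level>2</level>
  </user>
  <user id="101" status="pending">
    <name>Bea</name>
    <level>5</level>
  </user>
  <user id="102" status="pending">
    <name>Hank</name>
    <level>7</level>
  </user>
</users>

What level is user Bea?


Finding user: Bea
<level>5</level>

ANSWER: 5


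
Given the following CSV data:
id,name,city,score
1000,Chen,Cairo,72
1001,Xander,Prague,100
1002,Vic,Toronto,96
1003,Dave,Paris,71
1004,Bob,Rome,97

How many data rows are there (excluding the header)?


Counting rows (excluding header):
Header: id,name,city,score
Data rows: 5

ANSWER: 5


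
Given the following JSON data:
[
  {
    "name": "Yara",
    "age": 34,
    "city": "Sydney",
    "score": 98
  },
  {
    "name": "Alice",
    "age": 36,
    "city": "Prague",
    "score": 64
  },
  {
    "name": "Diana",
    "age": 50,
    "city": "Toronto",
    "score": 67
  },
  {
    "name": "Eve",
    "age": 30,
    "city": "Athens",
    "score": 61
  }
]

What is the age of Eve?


Looking up record where name = Eve
Record index: 3
Field 'age' = 30

ANSWER: 30


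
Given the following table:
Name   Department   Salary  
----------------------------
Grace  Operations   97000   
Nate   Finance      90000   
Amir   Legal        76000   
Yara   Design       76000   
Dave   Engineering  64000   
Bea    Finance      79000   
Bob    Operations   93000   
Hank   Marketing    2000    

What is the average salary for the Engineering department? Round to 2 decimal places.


Engineering department members:
  Dave: 64000
Sum = 64000
Count = 1
Average = 64000 / 1 = 64000.00

ANSWER: 64000.00


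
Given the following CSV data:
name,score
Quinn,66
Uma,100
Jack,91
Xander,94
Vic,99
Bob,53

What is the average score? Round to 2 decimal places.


Scores: 66, 100, 91, 94, 99, 53
Sum = 503
Count = 6
Average = 503 / 6 = 83.83

ANSWER: 83.83


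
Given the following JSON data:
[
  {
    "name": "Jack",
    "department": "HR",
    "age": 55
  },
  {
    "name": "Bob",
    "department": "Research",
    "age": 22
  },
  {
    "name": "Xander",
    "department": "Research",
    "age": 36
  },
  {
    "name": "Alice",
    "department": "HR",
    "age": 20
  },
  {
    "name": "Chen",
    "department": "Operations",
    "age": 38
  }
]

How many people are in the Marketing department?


Scanning records for department = Marketing
  No matches found
Count: 0

ANSWER: 0


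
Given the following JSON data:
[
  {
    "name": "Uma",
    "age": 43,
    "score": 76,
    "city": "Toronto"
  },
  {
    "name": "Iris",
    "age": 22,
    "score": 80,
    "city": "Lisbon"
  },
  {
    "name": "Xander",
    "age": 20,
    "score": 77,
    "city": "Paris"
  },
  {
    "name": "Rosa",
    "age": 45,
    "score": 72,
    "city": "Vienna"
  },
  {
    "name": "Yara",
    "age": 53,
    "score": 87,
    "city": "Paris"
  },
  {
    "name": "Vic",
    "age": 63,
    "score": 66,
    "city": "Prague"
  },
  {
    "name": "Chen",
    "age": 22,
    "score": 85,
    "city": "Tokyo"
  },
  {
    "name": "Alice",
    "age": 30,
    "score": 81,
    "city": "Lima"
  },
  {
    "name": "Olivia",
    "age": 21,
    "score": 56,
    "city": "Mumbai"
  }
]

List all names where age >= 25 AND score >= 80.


Checking both conditions:
  Uma (age=43, score=76) -> no
  Iris (age=22, score=80) -> no
  Xander (age=20, score=77) -> no
  Rosa (age=45, score=72) -> no
  Yara (age=53, score=87) -> YES
  Vic (age=63, score=66) -> no
  Chen (age=22, score=85) -> no
  Alice (age=30, score=81) -> YES
  Olivia (age=21, score=56) -> no


ANSWER: Yara, Alice


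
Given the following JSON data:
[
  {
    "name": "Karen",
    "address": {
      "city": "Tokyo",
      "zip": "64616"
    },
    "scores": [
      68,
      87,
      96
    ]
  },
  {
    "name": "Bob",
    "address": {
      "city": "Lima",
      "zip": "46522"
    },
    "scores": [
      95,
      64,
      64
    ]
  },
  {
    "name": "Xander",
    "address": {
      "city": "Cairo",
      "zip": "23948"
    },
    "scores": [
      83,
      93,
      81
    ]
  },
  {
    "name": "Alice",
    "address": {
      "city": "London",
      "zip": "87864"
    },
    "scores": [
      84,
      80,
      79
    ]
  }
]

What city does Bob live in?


Path: records[1].address.city
Value: Lima

ANSWER: Lima


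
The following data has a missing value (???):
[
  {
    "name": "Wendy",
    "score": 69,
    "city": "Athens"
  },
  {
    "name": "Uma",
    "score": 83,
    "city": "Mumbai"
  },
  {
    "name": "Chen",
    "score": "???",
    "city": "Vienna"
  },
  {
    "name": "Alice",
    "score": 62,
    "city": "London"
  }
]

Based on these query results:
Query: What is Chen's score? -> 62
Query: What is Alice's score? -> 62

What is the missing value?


The missing value is Chen's score
From query: Chen's score = 62

ANSWER: 62


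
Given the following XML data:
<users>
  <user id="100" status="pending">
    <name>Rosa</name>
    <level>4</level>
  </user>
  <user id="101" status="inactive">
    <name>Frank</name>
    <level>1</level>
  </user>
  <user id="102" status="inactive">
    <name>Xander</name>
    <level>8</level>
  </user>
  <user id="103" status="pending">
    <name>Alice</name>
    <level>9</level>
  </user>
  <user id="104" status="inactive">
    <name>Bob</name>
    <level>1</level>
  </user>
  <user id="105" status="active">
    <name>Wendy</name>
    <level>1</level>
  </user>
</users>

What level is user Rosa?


Finding user: Rosa
<level>4</level>

ANSWER: 4


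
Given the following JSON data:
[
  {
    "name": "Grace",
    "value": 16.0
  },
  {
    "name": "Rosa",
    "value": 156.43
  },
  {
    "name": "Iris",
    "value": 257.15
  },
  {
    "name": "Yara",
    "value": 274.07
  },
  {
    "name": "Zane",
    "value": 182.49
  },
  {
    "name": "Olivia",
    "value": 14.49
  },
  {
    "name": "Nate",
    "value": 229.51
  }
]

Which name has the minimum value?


Comparing values:
  Grace: 16.0
  Rosa: 156.43
  Iris: 257.15
  Yara: 274.07
  Zane: 182.49
  Olivia: 14.49
  Nate: 229.51
Minimum: Olivia (14.49)

ANSWER: Olivia


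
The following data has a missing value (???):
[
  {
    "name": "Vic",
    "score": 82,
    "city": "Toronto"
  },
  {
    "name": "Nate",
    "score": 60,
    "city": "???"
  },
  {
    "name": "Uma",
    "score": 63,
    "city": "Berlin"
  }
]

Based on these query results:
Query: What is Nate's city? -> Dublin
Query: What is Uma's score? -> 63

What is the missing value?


The missing value is Nate's city
From query: Nate's city = Dublin

ANSWER: Dublin


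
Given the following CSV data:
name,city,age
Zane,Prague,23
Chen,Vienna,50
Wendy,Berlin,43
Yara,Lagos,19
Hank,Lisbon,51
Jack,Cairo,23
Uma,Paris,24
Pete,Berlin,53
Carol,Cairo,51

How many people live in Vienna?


Scanning city column for 'Vienna':
  Row 2: Chen -> MATCH
Total matches: 1

ANSWER: 1


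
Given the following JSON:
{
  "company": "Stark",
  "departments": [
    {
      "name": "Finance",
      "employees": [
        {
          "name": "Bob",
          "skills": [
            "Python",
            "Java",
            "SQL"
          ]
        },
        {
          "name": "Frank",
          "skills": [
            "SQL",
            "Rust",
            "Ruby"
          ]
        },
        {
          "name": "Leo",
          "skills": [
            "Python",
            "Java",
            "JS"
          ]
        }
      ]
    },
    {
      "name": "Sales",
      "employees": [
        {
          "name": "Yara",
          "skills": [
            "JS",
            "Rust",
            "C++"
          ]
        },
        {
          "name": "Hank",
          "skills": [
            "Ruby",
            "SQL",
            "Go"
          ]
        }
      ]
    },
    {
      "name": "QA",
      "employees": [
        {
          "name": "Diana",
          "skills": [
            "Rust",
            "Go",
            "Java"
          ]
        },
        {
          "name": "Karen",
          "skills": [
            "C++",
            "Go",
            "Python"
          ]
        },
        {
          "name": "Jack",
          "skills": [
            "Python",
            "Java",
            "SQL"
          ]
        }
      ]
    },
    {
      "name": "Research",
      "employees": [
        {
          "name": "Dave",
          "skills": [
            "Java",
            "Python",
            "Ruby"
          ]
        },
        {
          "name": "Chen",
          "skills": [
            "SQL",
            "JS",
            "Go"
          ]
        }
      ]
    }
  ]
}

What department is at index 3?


Path: departments[3].name
Value: Research

ANSWER: Research


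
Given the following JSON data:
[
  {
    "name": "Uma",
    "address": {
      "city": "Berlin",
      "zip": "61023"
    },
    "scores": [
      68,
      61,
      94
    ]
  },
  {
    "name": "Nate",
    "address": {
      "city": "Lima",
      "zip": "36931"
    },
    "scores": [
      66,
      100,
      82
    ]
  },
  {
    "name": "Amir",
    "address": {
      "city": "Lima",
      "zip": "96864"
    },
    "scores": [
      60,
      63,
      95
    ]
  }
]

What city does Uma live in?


Path: records[0].address.city
Value: Berlin

ANSWER: Berlin


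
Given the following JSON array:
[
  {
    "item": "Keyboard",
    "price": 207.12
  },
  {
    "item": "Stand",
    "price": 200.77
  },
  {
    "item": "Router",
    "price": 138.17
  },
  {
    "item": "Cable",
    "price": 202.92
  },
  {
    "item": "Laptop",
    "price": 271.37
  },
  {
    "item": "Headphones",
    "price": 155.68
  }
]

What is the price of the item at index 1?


Array index 1 -> Stand
price = 200.77

ANSWER: 200.77


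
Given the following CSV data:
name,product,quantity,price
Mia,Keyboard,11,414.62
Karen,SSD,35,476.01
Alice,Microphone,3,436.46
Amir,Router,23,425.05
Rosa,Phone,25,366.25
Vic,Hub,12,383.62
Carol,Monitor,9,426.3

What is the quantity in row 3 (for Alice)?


Row 3: Alice
Column 'quantity' = 3

ANSWER: 3


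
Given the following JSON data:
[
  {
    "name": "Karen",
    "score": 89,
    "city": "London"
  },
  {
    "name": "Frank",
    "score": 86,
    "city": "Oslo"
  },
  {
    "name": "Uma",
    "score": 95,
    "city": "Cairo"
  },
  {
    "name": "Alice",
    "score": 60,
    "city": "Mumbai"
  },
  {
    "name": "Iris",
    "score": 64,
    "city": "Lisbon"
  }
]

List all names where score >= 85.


Filtering records where score >= 85:
  Karen (score=89) -> YES
  Frank (score=86) -> YES
  Uma (score=95) -> YES
  Alice (score=60) -> no
  Iris (score=64) -> no


ANSWER: Karen, Frank, Uma


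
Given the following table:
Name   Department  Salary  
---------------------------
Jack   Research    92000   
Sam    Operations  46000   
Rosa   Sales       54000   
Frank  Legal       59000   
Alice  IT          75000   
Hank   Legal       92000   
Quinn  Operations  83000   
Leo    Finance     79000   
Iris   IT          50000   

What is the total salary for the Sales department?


Sales department members:
  Rosa: 54000
Total = 54000 = 54000

ANSWER: 54000


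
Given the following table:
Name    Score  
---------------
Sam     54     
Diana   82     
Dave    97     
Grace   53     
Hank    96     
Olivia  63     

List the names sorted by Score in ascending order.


Sorting by Score (ascending):
  Grace: 53
  Sam: 54
  Olivia: 63
  Diana: 82
  Hank: 96
  Dave: 97


ANSWER: Grace, Sam, Olivia, Diana, Hank, Dave


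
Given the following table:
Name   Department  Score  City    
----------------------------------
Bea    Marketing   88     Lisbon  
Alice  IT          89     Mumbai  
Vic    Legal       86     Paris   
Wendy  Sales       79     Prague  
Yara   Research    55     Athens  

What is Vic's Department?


Row 3: Vic
Department = Legal

ANSWER: Legal


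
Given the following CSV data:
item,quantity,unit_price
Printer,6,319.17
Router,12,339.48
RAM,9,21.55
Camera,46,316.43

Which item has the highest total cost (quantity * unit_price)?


Computing row totals:
  Printer: 1915.02
  Router: 4073.76
  RAM: 193.95
  Camera: 14555.78
Maximum: Camera (14555.78)

ANSWER: Camera


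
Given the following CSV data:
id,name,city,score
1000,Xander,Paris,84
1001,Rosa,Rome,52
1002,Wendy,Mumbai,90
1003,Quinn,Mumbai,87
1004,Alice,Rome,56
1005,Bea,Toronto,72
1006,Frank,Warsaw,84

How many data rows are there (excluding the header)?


Counting rows (excluding header):
Header: id,name,city,score
Data rows: 7

ANSWER: 7


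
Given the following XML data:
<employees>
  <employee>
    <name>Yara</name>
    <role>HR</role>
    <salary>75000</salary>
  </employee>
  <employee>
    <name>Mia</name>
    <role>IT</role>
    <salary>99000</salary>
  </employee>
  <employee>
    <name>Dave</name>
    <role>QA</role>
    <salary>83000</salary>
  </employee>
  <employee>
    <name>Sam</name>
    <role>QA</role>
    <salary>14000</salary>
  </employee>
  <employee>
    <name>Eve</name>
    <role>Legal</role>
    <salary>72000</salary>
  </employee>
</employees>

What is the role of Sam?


Searching for <employee> with <name>Sam</name>
Found at position 4
<role>QA</role>

ANSWER: QA


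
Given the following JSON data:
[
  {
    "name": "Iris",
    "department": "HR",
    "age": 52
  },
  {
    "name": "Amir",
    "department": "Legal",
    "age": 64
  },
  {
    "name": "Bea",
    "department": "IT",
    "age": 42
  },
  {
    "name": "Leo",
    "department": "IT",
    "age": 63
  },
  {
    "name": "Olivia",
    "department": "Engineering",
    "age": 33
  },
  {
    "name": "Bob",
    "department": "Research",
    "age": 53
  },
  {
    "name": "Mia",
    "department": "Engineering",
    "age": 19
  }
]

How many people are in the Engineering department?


Scanning records for department = Engineering
  Record 4: Olivia
  Record 6: Mia
Count: 2

ANSWER: 2


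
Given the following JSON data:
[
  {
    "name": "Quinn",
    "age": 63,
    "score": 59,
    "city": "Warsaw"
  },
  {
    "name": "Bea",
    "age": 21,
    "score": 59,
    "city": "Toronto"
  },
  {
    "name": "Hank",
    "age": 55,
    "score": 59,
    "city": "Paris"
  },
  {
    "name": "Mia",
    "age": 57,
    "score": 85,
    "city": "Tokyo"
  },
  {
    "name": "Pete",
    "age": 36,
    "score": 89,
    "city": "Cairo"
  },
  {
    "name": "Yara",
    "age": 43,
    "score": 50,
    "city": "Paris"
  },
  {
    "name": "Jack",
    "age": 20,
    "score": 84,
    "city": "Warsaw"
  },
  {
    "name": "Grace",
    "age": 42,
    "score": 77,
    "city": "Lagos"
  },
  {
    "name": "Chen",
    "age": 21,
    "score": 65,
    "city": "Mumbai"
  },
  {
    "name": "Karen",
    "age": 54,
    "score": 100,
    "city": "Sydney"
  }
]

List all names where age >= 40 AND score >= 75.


Checking both conditions:
  Quinn (age=63, score=59) -> no
  Bea (age=21, score=59) -> no
  Hank (age=55, score=59) -> no
  Mia (age=57, score=85) -> YES
  Pete (age=36, score=89) -> no
  Yara (age=43, score=50) -> no
  Jack (age=20, score=84) -> no
  Grace (age=42, score=77) -> YES
  Chen (age=21, score=65) -> no
  Karen (age=54, score=100) -> YES


ANSWER: Mia, Grace, Karen


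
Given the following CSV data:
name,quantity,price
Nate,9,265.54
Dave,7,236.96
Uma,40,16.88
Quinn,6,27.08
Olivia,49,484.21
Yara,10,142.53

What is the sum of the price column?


Values in 'price' column:
  Row 1: 265.54
  Row 2: 236.96
  Row 3: 16.88
  Row 4: 27.08
  Row 5: 484.21
  Row 6: 142.53
Sum = 265.54 + 236.96 + 16.88 + 27.08 + 484.21 + 142.53 = 1173.2

ANSWER: 1173.2


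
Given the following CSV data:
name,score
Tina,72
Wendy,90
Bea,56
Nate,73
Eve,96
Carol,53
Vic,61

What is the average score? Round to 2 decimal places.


Scores: 72, 90, 56, 73, 96, 53, 61
Sum = 501
Count = 7
Average = 501 / 7 = 71.57

ANSWER: 71.57


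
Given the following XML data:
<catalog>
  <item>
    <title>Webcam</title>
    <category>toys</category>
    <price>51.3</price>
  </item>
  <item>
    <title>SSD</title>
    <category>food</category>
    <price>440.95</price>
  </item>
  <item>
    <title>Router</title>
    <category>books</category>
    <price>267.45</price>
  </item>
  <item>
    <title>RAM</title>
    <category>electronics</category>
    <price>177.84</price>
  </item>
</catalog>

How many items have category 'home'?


Scanning <item> elements for <category>home</category>:
Count: 0

ANSWER: 0


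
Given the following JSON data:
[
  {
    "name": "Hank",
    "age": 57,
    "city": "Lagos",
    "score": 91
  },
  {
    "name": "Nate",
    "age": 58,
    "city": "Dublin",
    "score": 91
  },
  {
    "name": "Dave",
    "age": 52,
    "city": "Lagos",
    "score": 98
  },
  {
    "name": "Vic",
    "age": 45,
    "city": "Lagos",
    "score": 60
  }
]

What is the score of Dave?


Looking up record where name = Dave
Record index: 2
Field 'score' = 98

ANSWER: 98


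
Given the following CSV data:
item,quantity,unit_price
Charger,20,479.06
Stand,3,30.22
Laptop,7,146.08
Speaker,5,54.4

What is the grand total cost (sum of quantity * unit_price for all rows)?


Computing row totals:
  Charger: 20 * 479.06 = 9581.2
  Stand: 3 * 30.22 = 90.66
  Laptop: 7 * 146.08 = 1022.56
  Speaker: 5 * 54.4 = 272.0
Grand total = 9581.2 + 90.66 + 1022.56 + 272.0 = 10966.42

ANSWER: 10966.42


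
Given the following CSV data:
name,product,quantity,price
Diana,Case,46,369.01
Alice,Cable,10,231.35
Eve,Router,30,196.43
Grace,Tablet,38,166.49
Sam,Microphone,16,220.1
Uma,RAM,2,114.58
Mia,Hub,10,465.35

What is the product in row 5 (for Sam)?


Row 5: Sam
Column 'product' = Microphone

ANSWER: Microphone


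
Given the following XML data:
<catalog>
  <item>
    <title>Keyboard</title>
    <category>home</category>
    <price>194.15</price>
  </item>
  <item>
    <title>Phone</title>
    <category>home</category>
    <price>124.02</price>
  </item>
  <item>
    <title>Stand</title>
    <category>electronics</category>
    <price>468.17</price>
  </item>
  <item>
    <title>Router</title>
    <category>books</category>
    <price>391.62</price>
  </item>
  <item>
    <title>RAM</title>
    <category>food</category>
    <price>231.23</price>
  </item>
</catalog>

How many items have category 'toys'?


Scanning <item> elements for <category>toys</category>:
Count: 0

ANSWER: 0


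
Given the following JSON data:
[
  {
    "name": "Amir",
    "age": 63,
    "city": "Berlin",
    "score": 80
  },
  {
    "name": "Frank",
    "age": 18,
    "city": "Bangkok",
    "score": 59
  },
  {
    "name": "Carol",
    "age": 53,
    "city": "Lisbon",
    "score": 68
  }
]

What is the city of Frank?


Looking up record where name = Frank
Record index: 1
Field 'city' = Bangkok

ANSWER: Bangkok


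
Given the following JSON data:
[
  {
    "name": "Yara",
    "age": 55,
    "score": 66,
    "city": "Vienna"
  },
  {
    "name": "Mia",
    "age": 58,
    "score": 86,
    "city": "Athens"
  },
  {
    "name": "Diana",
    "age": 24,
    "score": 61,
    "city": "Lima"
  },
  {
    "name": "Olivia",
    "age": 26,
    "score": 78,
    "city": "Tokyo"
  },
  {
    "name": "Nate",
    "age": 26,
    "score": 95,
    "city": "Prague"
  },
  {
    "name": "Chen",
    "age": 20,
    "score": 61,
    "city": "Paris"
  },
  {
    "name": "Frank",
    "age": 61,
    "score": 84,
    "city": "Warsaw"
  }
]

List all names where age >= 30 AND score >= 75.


Checking both conditions:
  Yara (age=55, score=66) -> no
  Mia (age=58, score=86) -> YES
  Diana (age=24, score=61) -> no
  Olivia (age=26, score=78) -> no
  Nate (age=26, score=95) -> no
  Chen (age=20, score=61) -> no
  Frank (age=61, score=84) -> YES


ANSWER: Mia, Frank


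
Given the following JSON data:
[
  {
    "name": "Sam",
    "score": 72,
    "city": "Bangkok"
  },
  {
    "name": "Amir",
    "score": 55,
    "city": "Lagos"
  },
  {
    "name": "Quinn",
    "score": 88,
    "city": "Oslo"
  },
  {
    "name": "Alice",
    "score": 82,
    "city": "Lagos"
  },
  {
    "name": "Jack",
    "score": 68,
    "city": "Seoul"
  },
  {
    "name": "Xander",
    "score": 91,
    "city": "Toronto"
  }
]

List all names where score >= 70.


Filtering records where score >= 70:
  Sam (score=72) -> YES
  Amir (score=55) -> no
  Quinn (score=88) -> YES
  Alice (score=82) -> YES
  Jack (score=68) -> no
  Xander (score=91) -> YES


ANSWER: Sam, Quinn, Alice, Xander


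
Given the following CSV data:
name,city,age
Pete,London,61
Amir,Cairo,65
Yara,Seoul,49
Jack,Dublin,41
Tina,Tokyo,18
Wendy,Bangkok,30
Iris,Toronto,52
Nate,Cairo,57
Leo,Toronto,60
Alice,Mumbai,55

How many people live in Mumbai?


Scanning city column for 'Mumbai':
  Row 10: Alice -> MATCH
Total matches: 1

ANSWER: 1


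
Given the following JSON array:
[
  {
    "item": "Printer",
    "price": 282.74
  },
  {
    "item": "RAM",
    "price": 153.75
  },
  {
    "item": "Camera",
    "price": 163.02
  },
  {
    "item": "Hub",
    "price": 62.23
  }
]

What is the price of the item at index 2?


Array index 2 -> Camera
price = 163.02

ANSWER: 163.02


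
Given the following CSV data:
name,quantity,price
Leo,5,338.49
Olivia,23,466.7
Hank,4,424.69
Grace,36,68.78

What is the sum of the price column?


Values in 'price' column:
  Row 1: 338.49
  Row 2: 466.7
  Row 3: 424.69
  Row 4: 68.78
Sum = 338.49 + 466.7 + 424.69 + 68.78 = 1298.66

ANSWER: 1298.66


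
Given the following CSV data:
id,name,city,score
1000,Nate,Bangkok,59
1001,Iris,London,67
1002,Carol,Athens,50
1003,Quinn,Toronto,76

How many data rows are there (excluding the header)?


Counting rows (excluding header):
Header: id,name,city,score
Data rows: 4

ANSWER: 4


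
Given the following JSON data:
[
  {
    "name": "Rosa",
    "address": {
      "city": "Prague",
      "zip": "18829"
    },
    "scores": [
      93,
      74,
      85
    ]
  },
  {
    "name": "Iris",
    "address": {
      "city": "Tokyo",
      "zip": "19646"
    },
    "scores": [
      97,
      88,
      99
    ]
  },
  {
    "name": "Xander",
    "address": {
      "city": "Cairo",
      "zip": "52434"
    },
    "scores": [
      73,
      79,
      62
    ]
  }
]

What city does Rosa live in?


Path: records[0].address.city
Value: Prague

ANSWER: Prague


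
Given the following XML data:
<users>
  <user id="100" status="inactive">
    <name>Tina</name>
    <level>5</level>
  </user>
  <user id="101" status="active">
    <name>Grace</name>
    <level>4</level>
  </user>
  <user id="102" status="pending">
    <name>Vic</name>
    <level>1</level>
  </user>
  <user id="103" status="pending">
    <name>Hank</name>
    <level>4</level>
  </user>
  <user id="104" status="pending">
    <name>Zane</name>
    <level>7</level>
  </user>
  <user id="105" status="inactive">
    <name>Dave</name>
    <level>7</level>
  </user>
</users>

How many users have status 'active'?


Counting users with status='active':
  Grace (id=101) -> MATCH
Count: 1

ANSWER: 1


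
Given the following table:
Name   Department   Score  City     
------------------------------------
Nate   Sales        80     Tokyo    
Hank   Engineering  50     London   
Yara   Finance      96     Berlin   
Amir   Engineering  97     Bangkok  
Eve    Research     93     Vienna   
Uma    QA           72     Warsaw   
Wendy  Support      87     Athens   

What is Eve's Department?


Row 5: Eve
Department = Research

ANSWER: Research


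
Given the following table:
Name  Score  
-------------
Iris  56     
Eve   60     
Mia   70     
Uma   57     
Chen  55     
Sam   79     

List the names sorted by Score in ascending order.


Sorting by Score (ascending):
  Chen: 55
  Iris: 56
  Uma: 57
  Eve: 60
  Mia: 70
  Sam: 79


ANSWER: Chen, Iris, Uma, Eve, Mia, Sam


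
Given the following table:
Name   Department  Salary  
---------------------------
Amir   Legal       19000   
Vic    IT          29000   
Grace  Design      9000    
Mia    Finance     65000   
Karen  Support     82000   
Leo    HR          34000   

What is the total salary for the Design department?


Design department members:
  Grace: 9000
Total = 9000 = 9000

ANSWER: 9000


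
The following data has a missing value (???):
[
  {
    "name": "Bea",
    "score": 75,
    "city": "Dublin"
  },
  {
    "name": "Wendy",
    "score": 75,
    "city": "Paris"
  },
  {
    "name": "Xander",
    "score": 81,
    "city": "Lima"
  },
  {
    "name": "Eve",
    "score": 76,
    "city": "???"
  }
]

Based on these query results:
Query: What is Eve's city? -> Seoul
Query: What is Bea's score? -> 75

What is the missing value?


The missing value is Eve's city
From query: Eve's city = Seoul

ANSWER: Seoul


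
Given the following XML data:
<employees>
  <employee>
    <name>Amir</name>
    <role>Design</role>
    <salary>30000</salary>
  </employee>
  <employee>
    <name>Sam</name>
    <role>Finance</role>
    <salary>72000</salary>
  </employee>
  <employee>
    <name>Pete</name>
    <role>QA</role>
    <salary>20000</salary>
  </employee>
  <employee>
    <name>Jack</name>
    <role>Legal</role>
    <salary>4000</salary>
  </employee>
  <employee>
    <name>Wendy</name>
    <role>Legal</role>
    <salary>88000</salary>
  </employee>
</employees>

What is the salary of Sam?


Searching for <employee> with <name>Sam</name>
Found at position 2
<salary>72000</salary>

ANSWER: 72000
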